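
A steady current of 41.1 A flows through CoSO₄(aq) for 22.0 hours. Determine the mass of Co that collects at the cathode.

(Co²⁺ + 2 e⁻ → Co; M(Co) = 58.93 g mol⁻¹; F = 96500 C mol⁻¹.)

Q = I·t = 41.10 A × 79200 s = 3255000 C.
n(e⁻) = Q/F = 3255000 / 96500 = 33.73 mol.
Co²⁺ + 2 e⁻ → Co, so n(Co) = n(e⁻)/2 = 16.87 mol.
m = n·M = 16.87 × 58.93 = 994 g.

994 g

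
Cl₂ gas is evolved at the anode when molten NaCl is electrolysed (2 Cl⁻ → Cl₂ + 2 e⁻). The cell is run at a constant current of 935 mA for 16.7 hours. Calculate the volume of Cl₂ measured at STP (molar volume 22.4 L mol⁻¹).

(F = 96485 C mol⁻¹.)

Q = I·t = 0.9350 A × 60120 s = 56210 C.
n(e⁻) = Q/F = 56210 / 96485 = 0.5826 mol.
2 electrons are transferred per Cl₂ molecule, so n(Cl₂) = 0.5826 / 2 = 0.2913 mol.
V = n × V_m = 0.2913 × 22.4 = 6.53 L.

6.53 L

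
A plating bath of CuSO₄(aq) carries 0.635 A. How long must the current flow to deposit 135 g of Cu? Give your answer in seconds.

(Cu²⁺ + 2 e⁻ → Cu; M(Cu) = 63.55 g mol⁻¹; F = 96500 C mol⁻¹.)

n(Cu) = m/M = 135 / 63.55 = 2.124 mol.
Each Cu atom requires 2 electrons, so n(e⁻) = 2 × 2.124 = 4.249 mol.
Q = n(e⁻)·F = 4.249 × 96500 = 410000 C.
t = Q/I = 410000 / 0.6350 A = 645700 s.

6.46 × 10⁵ s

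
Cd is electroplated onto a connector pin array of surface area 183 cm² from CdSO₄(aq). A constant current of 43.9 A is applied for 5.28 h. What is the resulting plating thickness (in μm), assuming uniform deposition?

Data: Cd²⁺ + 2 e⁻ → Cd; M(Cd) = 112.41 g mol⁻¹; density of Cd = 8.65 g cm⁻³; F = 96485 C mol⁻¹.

Q = I·t = 43.90 × 19008 = 834500 C; n(e⁻) = 8.649 mol.
n(Cd) = n(e⁻)/2 = 4.324 mol, so m = 4.324 × 112.41 = 486.1 g.
Volume = m/ρ = 486.1 / 8.65 = 56.20 cm³.
Thickness = V/A = 56.20 / 183 = 0.307 cm = 3070 μm.

3070 μm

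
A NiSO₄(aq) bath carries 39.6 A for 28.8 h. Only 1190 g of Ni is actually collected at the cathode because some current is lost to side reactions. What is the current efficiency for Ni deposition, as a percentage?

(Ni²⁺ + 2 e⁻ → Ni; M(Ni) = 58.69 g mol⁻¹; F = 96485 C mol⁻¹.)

Q = I·t = 39.60 × 103680 = 4106000 C; n(e⁻) = 4106000/96485 = 42.55 mol.
Theoretical n(Ni) = n(e⁻)/2 = 21.28 mol, i.e. m_theo = 21.28 × 58.69 = 1249 g.
Efficiency = m_actual / m_theo = 1190 / 1249 = 95.3 %.

95.3 %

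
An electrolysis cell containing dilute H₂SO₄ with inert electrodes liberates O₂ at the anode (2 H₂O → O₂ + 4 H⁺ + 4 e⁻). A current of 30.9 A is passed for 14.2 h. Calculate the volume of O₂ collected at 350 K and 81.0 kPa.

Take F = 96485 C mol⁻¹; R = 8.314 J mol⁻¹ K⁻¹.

Q = I·t = 30.90 A × 51120 s = 1580000 C.
n(e⁻) = Q/F = 1580000 / 96485 = 16.37 mol.
4 electrons are transferred per O₂ molecule, so n(O₂) = 16.37 / 4 = 4.093 mol.
V = nRT/P = (4.093 × 8.314 × 350) / (81.0 × 10³ Pa) = 0.147 m³ = 147 L.

147 L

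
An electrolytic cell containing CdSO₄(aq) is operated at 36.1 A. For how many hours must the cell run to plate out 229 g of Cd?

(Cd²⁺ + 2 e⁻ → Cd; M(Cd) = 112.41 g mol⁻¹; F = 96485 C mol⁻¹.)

3.02 h

n(Cd) = m/M = 229 / 112.41 = 2.037 mol.
Each Cd atom requires 2 electrons, so n(e⁻) = 2 × 2.037 = 4.074 mol.
Q = n(e⁻)·F = 4.074 × 96485 = 393100 C.
t = Q/I = 393100 / 36.10 A = 10890 s = 3.02 h.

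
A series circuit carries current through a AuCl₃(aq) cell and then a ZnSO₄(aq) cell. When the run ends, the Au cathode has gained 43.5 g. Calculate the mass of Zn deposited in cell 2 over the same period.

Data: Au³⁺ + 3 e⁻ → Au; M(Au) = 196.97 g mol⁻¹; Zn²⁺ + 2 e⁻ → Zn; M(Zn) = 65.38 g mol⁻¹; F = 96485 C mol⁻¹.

n(Au) = 43.5 / 196.97 = 0.2208 mol.
Since Au³⁺ + 3 e⁻ → Au, n(e⁻) passed = 3 × 0.2208 = 0.6625 mol.
Cells in series carry the same charge, so the same 0.6625 mol of electrons passes through cell 2.
Zn²⁺ + 2 e⁻ → Zn, so n(Zn) = 0.6625 / 2 = 0.3313 mol.
m(Zn) = 0.3313 × 65.38 = 21.7 g.

21.7 g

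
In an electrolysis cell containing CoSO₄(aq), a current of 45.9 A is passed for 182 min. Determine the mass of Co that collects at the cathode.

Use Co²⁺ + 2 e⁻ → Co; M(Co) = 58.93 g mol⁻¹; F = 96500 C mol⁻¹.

Q = I·t = 45.90 A × 10920 s = 501200 C.
n(e⁻) = Q/F = 501200 / 96500 = 5.194 mol.
Co²⁺ + 2 e⁻ → Co, so n(Co) = n(e⁻)/2 = 2.597 mol.
m = n·M = 2.597 × 58.93 = 153 g.

153 g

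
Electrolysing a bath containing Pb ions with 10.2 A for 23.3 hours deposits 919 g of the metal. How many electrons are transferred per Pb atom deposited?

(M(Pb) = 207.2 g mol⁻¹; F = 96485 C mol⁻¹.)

2

Q = I·t = 10.20 A × 83880 s = 855600 C, so n(e⁻) = 855600/96485 = 8.867 mol.
n(Pb) deposited = 919 / 207.2 = 4.435 mol.
Electrons per atom = n(e⁻)/n(Pb) = 8.867 / 4.435 = 2.00 ≈ 2, so the ion is Pb²⁺.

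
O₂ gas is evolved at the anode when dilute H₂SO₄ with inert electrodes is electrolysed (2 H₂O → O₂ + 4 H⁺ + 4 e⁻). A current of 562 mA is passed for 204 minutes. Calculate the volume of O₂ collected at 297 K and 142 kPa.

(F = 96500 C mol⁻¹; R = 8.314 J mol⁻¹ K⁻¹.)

0.310 L

Q = I·t = 0.5620 A × 12240 s = 6879 C.
n(e⁻) = Q/F = 6879 / 96500 = 0.07128 mol.
4 electrons are transferred per O₂ molecule, so n(O₂) = 0.07128 / 4 = 0.01782 mol.
V = nRT/P = (0.01782 × 8.314 × 297) / (142 × 10³ Pa) = 3.10 × 10⁻⁴ m³ = 0.310 L.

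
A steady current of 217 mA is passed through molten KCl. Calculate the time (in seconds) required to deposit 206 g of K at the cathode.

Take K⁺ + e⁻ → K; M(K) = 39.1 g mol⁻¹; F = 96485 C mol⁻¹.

n(K) = m/M = 206 / 39.1 = 5.269 mol.
Each K atom requires 1 electron, so n(e⁻) = 1 × 5.269 = 5.269 mol.
Q = n(e⁻)·F = 5.269 × 96485 = 508300 C.
t = Q/I = 508300 / 0.2170 A = 2343000 s.

2.34 × 10⁶ s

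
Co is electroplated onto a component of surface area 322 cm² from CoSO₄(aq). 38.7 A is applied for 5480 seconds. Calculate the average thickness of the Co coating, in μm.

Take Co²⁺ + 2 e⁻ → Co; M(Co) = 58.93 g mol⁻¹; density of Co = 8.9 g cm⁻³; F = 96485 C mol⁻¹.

Q = I·t = 38.70 × 5480.0 = 212100 C; n(e⁻) = 2.198 mol.
n(Co) = n(e⁻)/2 = 1.099 mol, so m = 1.099 × 58.93 = 64.76 g.
Volume = m/ρ = 64.76 / 8.9 = 7.277 cm³.
Thickness = V/A = 7.277 / 322 = 0.0226 cm = 226 μm.

226 μm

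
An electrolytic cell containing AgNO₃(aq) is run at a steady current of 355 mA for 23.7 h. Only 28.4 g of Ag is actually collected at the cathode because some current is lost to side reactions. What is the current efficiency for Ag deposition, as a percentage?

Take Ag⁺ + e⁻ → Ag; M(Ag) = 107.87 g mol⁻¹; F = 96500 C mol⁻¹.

83.9 %

Q = I·t = 0.3550 × 85320 = 30290 C; n(e⁻) = 30290/96500 = 0.3139 mol.
Theoretical n(Ag) = n(e⁻)/1 = 0.3139 mol, i.e. m_theo = 0.3139 × 107.87 = 33.86 g.
Efficiency = m_actual / m_theo = 28.4 / 33.86 = 83.9 %.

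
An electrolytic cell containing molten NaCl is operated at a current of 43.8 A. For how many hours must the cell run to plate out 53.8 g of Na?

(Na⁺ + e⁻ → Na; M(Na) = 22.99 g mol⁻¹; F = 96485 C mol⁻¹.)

1.43 h

n(Na) = m/M = 53.8 / 22.99 = 2.340 mol.
Each Na atom requires 1 electron, so n(e⁻) = 1 × 2.340 = 2.340 mol.
Q = n(e⁻)·F = 2.340 × 96485 = 225800 C.
t = Q/I = 225800 / 43.80 A = 5155 s = 1.43 h.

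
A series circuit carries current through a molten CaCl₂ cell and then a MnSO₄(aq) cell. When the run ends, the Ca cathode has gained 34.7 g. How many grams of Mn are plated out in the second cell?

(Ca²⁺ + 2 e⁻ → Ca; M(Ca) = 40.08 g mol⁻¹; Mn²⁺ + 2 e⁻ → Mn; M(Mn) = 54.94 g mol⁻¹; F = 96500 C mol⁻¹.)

47.6 g

n(Ca) = 34.7 / 40.08 = 0.8658 mol.
Since Ca²⁺ + 2 e⁻ → Ca, n(e⁻) passed = 2 × 0.8658 = 1.732 mol.
Cells in series carry the same charge, so the same 1.732 mol of electrons passes through cell 2.
Mn²⁺ + 2 e⁻ → Mn, so n(Mn) = 1.732 / 2 = 0.8658 mol.
m(Mn) = 0.8658 × 54.94 = 47.6 g.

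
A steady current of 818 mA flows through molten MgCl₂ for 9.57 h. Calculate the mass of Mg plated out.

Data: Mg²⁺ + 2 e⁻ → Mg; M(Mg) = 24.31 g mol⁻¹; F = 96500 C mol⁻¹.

Q = I·t = 0.8180 A × 34452 s = 28180 C.
n(e⁻) = Q/F = 28180 / 96500 = 0.2920 mol.
Mg²⁺ + 2 e⁻ → Mg, so n(Mg) = n(e⁻)/2 = 0.1460 mol.
m = n·M = 0.1460 × 24.31 = 3.55 g.

3.55 g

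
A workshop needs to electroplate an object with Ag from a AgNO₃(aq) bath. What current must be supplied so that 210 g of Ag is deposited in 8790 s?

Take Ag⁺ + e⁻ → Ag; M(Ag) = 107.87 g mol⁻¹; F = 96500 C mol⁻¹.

21.4 A

n(Ag) = 210 / 107.87 = 1.947 mol.
n(e⁻) = 1 × 1.947 = 1.947 mol.
Q = n(e⁻)·F = 1.947 × 96500 = 187900 C.
I = Q/t = 187900 / 8790.0 s = 21.4 A.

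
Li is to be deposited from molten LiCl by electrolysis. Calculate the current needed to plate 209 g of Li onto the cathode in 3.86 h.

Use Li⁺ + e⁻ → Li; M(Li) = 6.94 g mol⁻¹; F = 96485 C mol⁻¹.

209 A

n(Li) = 209 / 6.94 = 30.12 mol.
n(e⁻) = 1 × 30.12 = 30.12 mol.
Q = n(e⁻)·F = 30.12 × 96485 = 2906000 C.
I = Q/t = 2906000 / 13896 s = 209 A.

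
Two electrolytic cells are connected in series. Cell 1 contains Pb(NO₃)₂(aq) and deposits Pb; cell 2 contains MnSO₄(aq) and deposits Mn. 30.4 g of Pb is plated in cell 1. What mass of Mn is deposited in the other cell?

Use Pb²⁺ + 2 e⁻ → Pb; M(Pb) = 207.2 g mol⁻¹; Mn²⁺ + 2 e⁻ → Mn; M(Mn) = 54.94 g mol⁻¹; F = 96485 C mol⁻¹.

n(Pb) = 30.4 / 207.2 = 0.1467 mol.
Since Pb²⁺ + 2 e⁻ → Pb, n(e⁻) passed = 2 × 0.1467 = 0.2934 mol.
Cells in series carry the same charge, so the same 0.2934 mol of electrons passes through cell 2.
Mn²⁺ + 2 e⁻ → Mn, so n(Mn) = 0.2934 / 2 = 0.1467 mol.
m(Mn) = 0.1467 × 54.94 = 8.06 g.

8.06 g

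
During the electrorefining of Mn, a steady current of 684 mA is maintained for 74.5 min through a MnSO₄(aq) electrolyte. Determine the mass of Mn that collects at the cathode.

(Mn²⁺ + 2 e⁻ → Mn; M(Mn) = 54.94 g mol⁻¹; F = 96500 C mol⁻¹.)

0.870 g

Q = I·t = 0.6840 A × 4470.0 s = 3057 C.
n(e⁻) = Q/F = 3057 / 96500 = 0.03168 mol.
Mn²⁺ + 2 e⁻ → Mn, so n(Mn) = n(e⁻)/2 = 0.01584 mol.
m = n·M = 0.01584 × 54.94 = 0.870 g.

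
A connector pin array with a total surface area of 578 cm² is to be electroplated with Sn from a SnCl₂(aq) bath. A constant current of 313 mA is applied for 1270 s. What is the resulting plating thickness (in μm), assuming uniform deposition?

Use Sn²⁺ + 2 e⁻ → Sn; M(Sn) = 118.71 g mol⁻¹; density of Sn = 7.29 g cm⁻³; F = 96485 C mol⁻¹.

Q = I·t = 0.3130 × 1270.0 = 397.5 C; n(e⁻) = 0.004120 mol.
n(Sn) = n(e⁻)/2 = 0.002060 mol, so m = 0.002060 × 118.71 = 0.2445 g.
Volume = m/ρ = 0.2445 / 7.29 = 0.03354 cm³.
Thickness = V/A = 0.03354 / 578 = 5.80 × 10⁻⁵ cm = 0.580 μm.

0.580 μm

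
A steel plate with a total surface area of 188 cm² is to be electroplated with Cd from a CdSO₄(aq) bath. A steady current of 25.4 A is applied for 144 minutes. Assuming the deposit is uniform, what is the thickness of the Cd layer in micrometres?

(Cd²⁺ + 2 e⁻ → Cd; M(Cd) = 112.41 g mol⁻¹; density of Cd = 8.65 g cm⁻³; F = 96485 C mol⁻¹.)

786 μm

Q = I·t = 25.40 × 8640.0 = 219500 C; n(e⁻) = 2.275 mol.
n(Cd) = n(e⁻)/2 = 1.137 mol, so m = 1.137 × 112.41 = 127.8 g.
Volume = m/ρ = 127.8 / 8.65 = 14.78 cm³.
Thickness = V/A = 14.78 / 188 = 0.0786 cm = 786 μm.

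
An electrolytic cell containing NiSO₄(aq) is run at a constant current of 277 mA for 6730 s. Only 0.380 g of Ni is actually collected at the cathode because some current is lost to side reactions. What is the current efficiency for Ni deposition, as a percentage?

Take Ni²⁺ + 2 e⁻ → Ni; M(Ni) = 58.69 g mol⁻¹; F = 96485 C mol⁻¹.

Q = I·t = 0.2770 × 6730.0 = 1864 C; n(e⁻) = 1864/96485 = 0.01932 mol.
Theoretical n(Ni) = n(e⁻)/2 = 0.009661 mol, i.e. m_theo = 0.009661 × 58.69 = 0.5670 g.
Efficiency = m_actual / m_theo = 0.380 / 0.5670 = 67.0 %.

67.0 %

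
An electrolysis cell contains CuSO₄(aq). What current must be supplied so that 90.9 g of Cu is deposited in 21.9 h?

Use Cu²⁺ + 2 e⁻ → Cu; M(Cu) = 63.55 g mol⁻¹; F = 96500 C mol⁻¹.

n(Cu) = 90.9 / 63.55 = 1.430 mol.
n(e⁻) = 2 × 1.430 = 2.861 mol.
Q = n(e⁻)·F = 2.861 × 96500 = 276100 C.
I = Q/t = 276100 / 78840 s = 3.50 A.

3.50 A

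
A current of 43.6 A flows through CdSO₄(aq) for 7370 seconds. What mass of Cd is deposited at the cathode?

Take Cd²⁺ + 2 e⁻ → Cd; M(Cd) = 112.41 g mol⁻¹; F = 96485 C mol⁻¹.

Q = I·t = 43.60 A × 7370.0 s = 321300 C.
n(e⁻) = Q/F = 321300 / 96485 = 3.330 mol.
Cd²⁺ + 2 e⁻ → Cd, so n(Cd) = n(e⁻)/2 = 1.665 mol.
m = n·M = 1.665 × 112.41 = 187 g.

187 g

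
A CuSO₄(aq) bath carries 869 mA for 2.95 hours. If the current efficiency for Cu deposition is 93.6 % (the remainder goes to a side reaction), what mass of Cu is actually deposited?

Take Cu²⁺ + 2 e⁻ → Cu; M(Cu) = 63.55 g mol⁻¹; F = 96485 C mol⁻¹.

2.84 g

Q = I·t = 0.8690 × 10620 = 9229 C.
n(e⁻) = 9229/96485 = 0.09565 mol; theoretically n(Cu) = 0.09565/2 = 0.04782 mol, m_theo = 3.039 g.
At 93.6 % efficiency, m_actual = 0.936 × 3.039 = 2.84 g.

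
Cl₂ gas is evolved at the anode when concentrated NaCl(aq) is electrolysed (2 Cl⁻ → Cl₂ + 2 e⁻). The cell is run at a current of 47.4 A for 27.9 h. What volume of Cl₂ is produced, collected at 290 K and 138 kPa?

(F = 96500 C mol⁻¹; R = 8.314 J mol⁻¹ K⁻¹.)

431 L

Q = I·t = 47.40 A × 100440 s = 4761000 C.
n(e⁻) = Q/F = 4761000 / 96500 = 49.34 mol.
2 electrons are transferred per Cl₂ molecule, so n(Cl₂) = 49.34 / 2 = 24.67 mol.
V = nRT/P = (24.67 × 8.314 × 290) / (138 × 10³ Pa) = 0.431 m³ = 431 L.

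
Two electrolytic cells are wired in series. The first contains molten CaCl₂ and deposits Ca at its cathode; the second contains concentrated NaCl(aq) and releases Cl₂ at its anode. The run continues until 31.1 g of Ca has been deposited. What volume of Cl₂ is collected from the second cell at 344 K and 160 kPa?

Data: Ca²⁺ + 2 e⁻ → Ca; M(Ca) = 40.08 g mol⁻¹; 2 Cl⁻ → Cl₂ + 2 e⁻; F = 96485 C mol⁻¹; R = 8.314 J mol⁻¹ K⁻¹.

n(Ca) = 31.1 / 40.08 = 0.7759 mol, so n(e⁻) = 2 × 0.7759 = 1.552 mol.
The cells are in series, so the same 1.552 mol of electrons passes through the second cell.
2 Cl⁻ → Cl₂ + 2 e⁻ — 2 mol e⁻ per mol Cl₂, so n(Cl₂) = 1.552/2 = 0.7759 mol.
V = nRT/P = (0.7759 × 8.314 × 344) / (160 × 10³) = 0.0139 m³ = 13.9 L.

13.9 L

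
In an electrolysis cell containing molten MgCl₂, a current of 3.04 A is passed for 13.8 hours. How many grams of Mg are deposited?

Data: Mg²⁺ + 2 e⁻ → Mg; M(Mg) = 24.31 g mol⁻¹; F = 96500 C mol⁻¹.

19.0 g

Q = I·t = 3.040 A × 49680 s = 151000 C.
n(e⁻) = Q/F = 151000 / 96500 = 1.565 mol.
Mg²⁺ + 2 e⁻ → Mg, so n(Mg) = n(e⁻)/2 = 0.7825 mol.
m = n·M = 0.7825 × 24.31 = 19.0 g.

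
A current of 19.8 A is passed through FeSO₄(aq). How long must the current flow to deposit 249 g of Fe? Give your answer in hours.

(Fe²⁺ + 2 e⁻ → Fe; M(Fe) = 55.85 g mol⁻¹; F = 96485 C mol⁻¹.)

12.1 h

n(Fe) = m/M = 249 / 55.85 = 4.458 mol.
Each Fe atom requires 2 electrons, so n(e⁻) = 2 × 4.458 = 8.917 mol.
Q = n(e⁻)·F = 8.917 × 96485 = 860300 C.
t = Q/I = 860300 / 19.80 A = 43450 s = 12.1 h.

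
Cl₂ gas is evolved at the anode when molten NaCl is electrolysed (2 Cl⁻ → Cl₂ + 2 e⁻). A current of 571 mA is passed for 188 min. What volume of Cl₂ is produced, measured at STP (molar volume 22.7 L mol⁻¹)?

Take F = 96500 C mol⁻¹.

Q = I·t = 0.5710 A × 11280 s = 6441 C.
n(e⁻) = Q/F = 6441 / 96500 = 0.06674 mol.
2 electrons are transferred per Cl₂ molecule, so n(Cl₂) = 0.06674 / 2 = 0.03337 mol.
V = n × V_m = 0.03337 × 22.7 = 0.758 L.

0.758 L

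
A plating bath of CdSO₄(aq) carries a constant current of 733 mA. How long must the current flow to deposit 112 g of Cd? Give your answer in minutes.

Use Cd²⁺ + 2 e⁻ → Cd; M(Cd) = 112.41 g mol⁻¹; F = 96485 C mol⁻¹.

4370 min

n(Cd) = m/M = 112 / 112.41 = 0.9964 mol.
Each Cd atom requires 2 electrons, so n(e⁻) = 2 × 0.9964 = 1.993 mol.
Q = n(e⁻)·F = 1.993 × 96485 = 192300 C.
t = Q/I = 192300 / 0.7330 A = 262300 s = 4370 min.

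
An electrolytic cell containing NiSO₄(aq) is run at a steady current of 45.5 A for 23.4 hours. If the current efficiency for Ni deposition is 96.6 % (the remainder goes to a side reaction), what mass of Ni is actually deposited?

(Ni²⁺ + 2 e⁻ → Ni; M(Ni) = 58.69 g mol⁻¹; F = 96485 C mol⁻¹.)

1130 g

Q = I·t = 45.50 × 84240 = 3833000 C.
n(e⁻) = 3833000/96485 = 39.73 mol; theoretically n(Ni) = 39.73/2 = 19.86 mol, m_theo = 1166 g.
At 96.6 % efficiency, m_actual = 0.966 × 1166 = 1130 g.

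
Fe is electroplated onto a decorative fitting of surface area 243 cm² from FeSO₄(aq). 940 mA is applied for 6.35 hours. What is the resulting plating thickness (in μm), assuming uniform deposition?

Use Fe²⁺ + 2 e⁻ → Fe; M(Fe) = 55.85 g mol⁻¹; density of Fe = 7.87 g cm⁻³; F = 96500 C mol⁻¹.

Q = I·t = 0.9400 × 22860 = 21490 C; n(e⁻) = 0.2227 mol.
n(Fe) = n(e⁻)/2 = 0.1113 mol, so m = 0.1113 × 55.85 = 6.218 g.
Volume = m/ρ = 6.218 / 7.87 = 0.7901 cm³.
Thickness = V/A = 0.7901 / 243 = 0.00325 cm = 32.5 μm.

32.5 μm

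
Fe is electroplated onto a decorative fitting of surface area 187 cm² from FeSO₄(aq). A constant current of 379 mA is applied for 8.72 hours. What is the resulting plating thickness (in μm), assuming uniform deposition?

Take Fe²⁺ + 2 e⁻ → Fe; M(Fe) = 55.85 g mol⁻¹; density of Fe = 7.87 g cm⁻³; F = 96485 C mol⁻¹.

Q = I·t = 0.3790 × 31392 = 11900 C; n(e⁻) = 0.1233 mol.
n(Fe) = n(e⁻)/2 = 0.06166 mol, so m = 0.06166 × 55.85 = 3.443 g.
Volume = m/ρ = 3.443 / 7.87 = 0.4375 cm³.
Thickness = V/A = 0.4375 / 187 = 0.00234 cm = 23.4 μm.

23.4 μm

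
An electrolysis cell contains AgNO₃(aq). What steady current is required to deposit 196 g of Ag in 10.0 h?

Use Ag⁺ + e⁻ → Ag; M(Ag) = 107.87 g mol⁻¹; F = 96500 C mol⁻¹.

n(Ag) = 196 / 107.87 = 1.817 mol.
n(e⁻) = 1 × 1.817 = 1.817 mol.
Q = n(e⁻)·F = 1.817 × 96500 = 175300 C.
I = Q/t = 175300 / 36000 s = 4.87 A.

4.87 A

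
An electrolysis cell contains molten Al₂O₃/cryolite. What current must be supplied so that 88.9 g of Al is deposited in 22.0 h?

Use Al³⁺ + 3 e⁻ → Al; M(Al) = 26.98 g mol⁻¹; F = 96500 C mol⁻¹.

12.0 A

n(Al) = 88.9 / 26.98 = 3.295 mol.
n(e⁻) = 3 × 3.295 = 9.885 mol.
Q = n(e⁻)·F = 9.885 × 96500 = 953900 C.
I = Q/t = 953900 / 79200 s = 12.0 A.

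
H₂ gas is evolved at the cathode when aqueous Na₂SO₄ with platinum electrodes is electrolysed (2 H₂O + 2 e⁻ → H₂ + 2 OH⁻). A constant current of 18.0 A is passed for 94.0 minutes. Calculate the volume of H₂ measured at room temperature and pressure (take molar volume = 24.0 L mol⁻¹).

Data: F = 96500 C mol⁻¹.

12.6 L

Q = I·t = 18.00 A × 5640.0 s = 101500 C.
n(e⁻) = Q/F = 101500 / 96500 = 1.052 mol.
2 electrons are transferred per H₂ molecule, so n(H₂) = 1.052 / 2 = 0.5260 mol.
V = n × V_m = 0.5260 × 24.0 = 12.6 L.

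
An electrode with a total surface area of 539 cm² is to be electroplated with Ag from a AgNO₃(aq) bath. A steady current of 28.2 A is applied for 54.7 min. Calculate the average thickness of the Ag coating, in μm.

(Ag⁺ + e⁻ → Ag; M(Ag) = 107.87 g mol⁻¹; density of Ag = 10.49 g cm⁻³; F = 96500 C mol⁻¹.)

Q = I·t = 28.20 × 3282.0 = 92550 C; n(e⁻) = 0.9591 mol.
n(Ag) = n(e⁻)/1 = 0.9591 mol, so m = 0.9591 × 107.87 = 103.5 g.
Volume = m/ρ = 103.5 / 10.49 = 9.862 cm³.
Thickness = V/A = 9.862 / 539 = 0.0183 cm = 183 μm.

183 μm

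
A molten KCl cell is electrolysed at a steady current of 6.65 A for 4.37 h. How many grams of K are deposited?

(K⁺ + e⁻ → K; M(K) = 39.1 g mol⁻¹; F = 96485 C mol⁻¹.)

Q = I·t = 6.650 A × 15732 s = 104600 C.
n(e⁻) = Q/F = 104600 / 96485 = 1.084 mol.
K⁺ + e⁻ → K, so n(K) = n(e⁻)/1 = 1.084 mol.
m = n·M = 1.084 × 39.1 = 42.4 g.

42.4 g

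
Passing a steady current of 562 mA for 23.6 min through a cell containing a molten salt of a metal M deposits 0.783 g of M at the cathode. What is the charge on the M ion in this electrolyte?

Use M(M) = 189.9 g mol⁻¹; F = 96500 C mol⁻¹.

Q = I·t = 0.5620 A × 1416.0 s = 795.8 C, so n(e⁻) = 795.8/96500 = 0.008247 mol.
n(M) deposited = 0.783 / 189.9 = 0.004123 mol.
Electrons per atom = n(e⁻)/n(M) = 0.008247 / 0.004123 = 2.00 ≈ 2, so the ion is M²⁺.

+2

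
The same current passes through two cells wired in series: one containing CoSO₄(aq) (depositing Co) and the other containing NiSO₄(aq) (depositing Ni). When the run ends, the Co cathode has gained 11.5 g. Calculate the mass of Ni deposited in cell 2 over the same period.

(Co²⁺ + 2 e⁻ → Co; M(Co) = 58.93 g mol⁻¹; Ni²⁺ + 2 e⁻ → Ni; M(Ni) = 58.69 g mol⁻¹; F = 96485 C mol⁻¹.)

n(Co) = 11.5 / 58.93 = 0.1951 mol.
Since Co²⁺ + 2 e⁻ → Co, n(e⁻) passed = 2 × 0.1951 = 0.3903 mol.
Cells in series carry the same charge, so the same 0.3903 mol of electrons passes through cell 2.
Ni²⁺ + 2 e⁻ → Ni, so n(Ni) = 0.3903 / 2 = 0.1951 mol.
m(Ni) = 0.1951 × 58.69 = 11.5 g.

11.5 g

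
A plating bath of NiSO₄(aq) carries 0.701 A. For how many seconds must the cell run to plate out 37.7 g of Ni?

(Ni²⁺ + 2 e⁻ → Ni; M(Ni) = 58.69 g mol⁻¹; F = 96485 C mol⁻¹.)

n(Ni) = m/M = 37.7 / 58.69 = 0.6424 mol.
Each Ni atom requires 2 electrons, so n(e⁻) = 2 × 0.6424 = 1.285 mol.
Q = n(e⁻)·F = 1.285 × 96485 = 124000 C.
t = Q/I = 124000 / 0.7010 A = 176800 s.

1.77 × 10⁵ s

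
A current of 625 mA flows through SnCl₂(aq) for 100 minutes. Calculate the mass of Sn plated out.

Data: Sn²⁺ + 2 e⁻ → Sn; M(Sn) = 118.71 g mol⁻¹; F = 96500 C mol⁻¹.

Q = I·t = 0.6250 A × 6000.0 s = 3750 C.
n(e⁻) = Q/F = 3750 / 96500 = 0.03886 mol.
Sn²⁺ + 2 e⁻ → Sn, so n(Sn) = n(e⁻)/2 = 0.01943 mol.
m = n·M = 0.01943 × 118.71 = 2.31 g.

2.31 g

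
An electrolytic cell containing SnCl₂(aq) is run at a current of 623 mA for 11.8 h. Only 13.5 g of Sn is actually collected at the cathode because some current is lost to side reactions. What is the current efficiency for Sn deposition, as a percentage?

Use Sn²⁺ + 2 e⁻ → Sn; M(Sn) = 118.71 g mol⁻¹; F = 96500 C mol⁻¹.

82.9 %

Q = I·t = 0.6230 × 42480 = 26470 C; n(e⁻) = 26470/96500 = 0.2742 mol.
Theoretical n(Sn) = n(e⁻)/2 = 0.1371 mol, i.e. m_theo = 0.1371 × 118.71 = 16.28 g.
Efficiency = m_actual / m_theo = 13.5 / 16.28 = 82.9 %.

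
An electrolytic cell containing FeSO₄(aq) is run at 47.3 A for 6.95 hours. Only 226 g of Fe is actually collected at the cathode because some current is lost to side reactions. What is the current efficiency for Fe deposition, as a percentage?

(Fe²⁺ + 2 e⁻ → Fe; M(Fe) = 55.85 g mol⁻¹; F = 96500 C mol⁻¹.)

66.0 %

Q = I·t = 47.30 × 25020 = 1183000 C; n(e⁻) = 1183000/96500 = 12.26 mol.
Theoretical n(Fe) = n(e⁻)/2 = 6.132 mol, i.e. m_theo = 6.132 × 55.85 = 342.5 g.
Efficiency = m_actual / m_theo = 226 / 342.5 = 66.0 %.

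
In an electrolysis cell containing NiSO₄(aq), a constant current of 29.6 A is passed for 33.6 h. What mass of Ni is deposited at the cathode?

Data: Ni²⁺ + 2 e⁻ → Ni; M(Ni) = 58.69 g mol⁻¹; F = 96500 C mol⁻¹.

1090 g

Q = I·t = 29.60 A × 120960 s = 3580000 C.
n(e⁻) = Q/F = 3580000 / 96500 = 37.10 mol.
Ni²⁺ + 2 e⁻ → Ni, so n(Ni) = n(e⁻)/2 = 18.55 mol.
m = n·M = 18.55 × 58.69 = 1090 g.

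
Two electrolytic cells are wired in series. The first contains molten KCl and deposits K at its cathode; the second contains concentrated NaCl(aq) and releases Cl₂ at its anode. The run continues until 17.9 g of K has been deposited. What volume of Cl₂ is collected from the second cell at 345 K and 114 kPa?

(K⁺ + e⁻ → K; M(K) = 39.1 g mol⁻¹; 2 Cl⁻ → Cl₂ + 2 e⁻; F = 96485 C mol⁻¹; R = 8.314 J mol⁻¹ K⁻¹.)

n(K) = 17.9 / 39.1 = 0.4578 mol, so n(e⁻) = 1 × 0.4578 = 0.4578 mol.
The cells are in series, so the same 0.4578 mol of electrons passes through the second cell.
2 Cl⁻ → Cl₂ + 2 e⁻ — 2 mol e⁻ per mol Cl₂, so n(Cl₂) = 0.4578/2 = 0.2289 mol.
V = nRT/P = (0.2289 × 8.314 × 345) / (114 × 10³) = 0.00576 m³ = 5.76 L.

5.76 L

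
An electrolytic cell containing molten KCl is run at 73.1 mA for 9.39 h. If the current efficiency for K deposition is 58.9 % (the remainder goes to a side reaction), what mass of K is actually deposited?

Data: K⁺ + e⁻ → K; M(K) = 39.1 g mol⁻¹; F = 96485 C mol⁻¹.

0.590 g

Q = I·t = 0.07310 × 33804 = 2471 C.
n(e⁻) = 2471/96485 = 0.02561 mol; theoretically n(K) = 0.02561/1 = 0.02561 mol, m_theo = 1.001 g.
At 58.9 % efficiency, m_actual = 0.589 × 1.001 = 0.590 g.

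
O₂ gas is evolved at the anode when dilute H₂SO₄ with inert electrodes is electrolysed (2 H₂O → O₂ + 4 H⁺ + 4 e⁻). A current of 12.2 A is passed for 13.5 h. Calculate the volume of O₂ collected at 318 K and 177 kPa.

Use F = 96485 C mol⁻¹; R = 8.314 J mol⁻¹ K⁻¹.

22.9 L

Q = I·t = 12.20 A × 48600 s = 592900 C.
n(e⁻) = Q/F = 592900 / 96485 = 6.145 mol.
4 electrons are transferred per O₂ molecule, so n(O₂) = 6.145 / 4 = 1.536 mol.
V = nRT/P = (1.536 × 8.314 × 318) / (177 × 10³ Pa) = 0.0229 m³ = 22.9 L.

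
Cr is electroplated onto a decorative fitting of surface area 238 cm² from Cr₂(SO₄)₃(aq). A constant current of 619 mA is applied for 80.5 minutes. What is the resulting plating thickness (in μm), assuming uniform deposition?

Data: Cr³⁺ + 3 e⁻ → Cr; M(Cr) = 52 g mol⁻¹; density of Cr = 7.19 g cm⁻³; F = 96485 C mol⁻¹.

Q = I·t = 0.6190 × 4830.0 = 2990 C; n(e⁻) = 0.03099 mol.
n(Cr) = n(e⁻)/3 = 0.01033 mol, so m = 0.01033 × 52 = 0.5371 g.
Volume = m/ρ = 0.5371 / 7.19 = 0.07470 cm³.
Thickness = V/A = 0.07470 / 238 = 3.14 × 10⁻⁴ cm = 3.14 μm.

3.14 μm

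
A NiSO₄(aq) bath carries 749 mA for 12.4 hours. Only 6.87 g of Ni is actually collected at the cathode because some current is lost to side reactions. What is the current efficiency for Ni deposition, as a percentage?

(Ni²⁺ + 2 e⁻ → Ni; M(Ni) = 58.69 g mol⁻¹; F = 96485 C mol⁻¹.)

67.6 %

Q = I·t = 0.7490 × 44640 = 33440 C; n(e⁻) = 33440/96485 = 0.3465 mol.
Theoretical n(Ni) = n(e⁻)/2 = 0.1733 mol, i.e. m_theo = 0.1733 × 58.69 = 10.17 g.
Efficiency = m_actual / m_theo = 6.87 / 10.17 = 67.6 %.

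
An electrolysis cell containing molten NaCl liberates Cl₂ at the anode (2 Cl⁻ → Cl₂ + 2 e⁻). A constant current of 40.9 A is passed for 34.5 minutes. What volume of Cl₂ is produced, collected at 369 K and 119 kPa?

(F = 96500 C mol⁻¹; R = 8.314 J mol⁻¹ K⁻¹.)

Q = I·t = 40.90 A × 2070.0 s = 84660 C.
n(e⁻) = Q/F = 84660 / 96500 = 0.8773 mol.
2 electrons are transferred per Cl₂ molecule, so n(Cl₂) = 0.8773 / 2 = 0.4387 mol.
V = nRT/P = (0.4387 × 8.314 × 369) / (119 × 10³ Pa) = 0.0113 m³ = 11.3 L.

11.3 L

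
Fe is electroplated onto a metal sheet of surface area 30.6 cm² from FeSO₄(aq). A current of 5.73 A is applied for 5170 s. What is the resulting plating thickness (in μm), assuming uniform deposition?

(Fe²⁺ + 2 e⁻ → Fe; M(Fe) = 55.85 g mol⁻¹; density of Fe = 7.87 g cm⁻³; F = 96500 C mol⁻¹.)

356 μm

Q = I·t = 5.730 × 5170.0 = 29620 C; n(e⁻) = 0.3070 mol.
n(Fe) = n(e⁻)/2 = 0.1535 mol, so m = 0.1535 × 55.85 = 8.573 g.
Volume = m/ρ = 8.573 / 7.87 = 1.089 cm³.
Thickness = V/A = 1.089 / 30.6 = 0.0356 cm = 356 μm.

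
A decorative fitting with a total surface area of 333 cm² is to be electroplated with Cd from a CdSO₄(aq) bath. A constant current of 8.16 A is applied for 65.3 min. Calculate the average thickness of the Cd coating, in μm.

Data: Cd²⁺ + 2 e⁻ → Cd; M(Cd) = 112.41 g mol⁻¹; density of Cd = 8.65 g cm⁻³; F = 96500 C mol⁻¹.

64.6 μm

Q = I·t = 8.160 × 3918.0 = 31970 C; n(e⁻) = 0.3313 mol.
n(Cd) = n(e⁻)/2 = 0.1657 mol, so m = 0.1657 × 112.41 = 18.62 g.
Volume = m/ρ = 18.62 / 8.65 = 2.153 cm³.
Thickness = V/A = 2.153 / 333 = 0.00646 cm = 64.6 μm.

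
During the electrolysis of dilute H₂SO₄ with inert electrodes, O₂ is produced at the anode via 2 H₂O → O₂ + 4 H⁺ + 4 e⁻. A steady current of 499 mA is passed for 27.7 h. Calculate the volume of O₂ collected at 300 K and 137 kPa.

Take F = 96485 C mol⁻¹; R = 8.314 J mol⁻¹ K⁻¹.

Q = I·t = 0.4990 A × 99720 s = 49760 C.
n(e⁻) = Q/F = 49760 / 96485 = 0.5157 mol.
4 electrons are transferred per O₂ molecule, so n(O₂) = 0.5157 / 4 = 0.1289 mol.
V = nRT/P = (0.1289 × 8.314 × 300) / (137 × 10³ Pa) = 0.00235 m³ = 2.35 L.

2.35 L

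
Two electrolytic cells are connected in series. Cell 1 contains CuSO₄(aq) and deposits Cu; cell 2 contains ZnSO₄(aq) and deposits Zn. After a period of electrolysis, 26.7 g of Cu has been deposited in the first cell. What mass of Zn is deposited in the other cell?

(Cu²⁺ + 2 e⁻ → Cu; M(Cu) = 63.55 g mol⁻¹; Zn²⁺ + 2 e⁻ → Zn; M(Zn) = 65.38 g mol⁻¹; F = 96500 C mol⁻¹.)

n(Cu) = 26.7 / 63.55 = 0.4201 mol.
Since Cu²⁺ + 2 e⁻ → Cu, n(e⁻) passed = 2 × 0.4201 = 0.8403 mol.
Cells in series carry the same charge, so the same 0.8403 mol of electrons passes through cell 2.
Zn²⁺ + 2 e⁻ → Zn, so n(Zn) = 0.8403 / 2 = 0.4201 mol.
m(Zn) = 0.4201 × 65.38 = 27.5 g.

27.5 g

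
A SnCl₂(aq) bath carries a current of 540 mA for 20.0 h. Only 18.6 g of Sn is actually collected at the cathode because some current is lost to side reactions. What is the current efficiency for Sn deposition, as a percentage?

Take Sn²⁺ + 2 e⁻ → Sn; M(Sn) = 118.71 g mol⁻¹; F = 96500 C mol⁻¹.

77.8 %

Q = I·t = 0.5400 × 72000 = 38880 C; n(e⁻) = 38880/96500 = 0.4029 mol.
Theoretical n(Sn) = n(e⁻)/2 = 0.2015 mol, i.e. m_theo = 0.2015 × 118.71 = 23.91 g.
Efficiency = m_actual / m_theo = 18.6 / 23.91 = 77.8 %.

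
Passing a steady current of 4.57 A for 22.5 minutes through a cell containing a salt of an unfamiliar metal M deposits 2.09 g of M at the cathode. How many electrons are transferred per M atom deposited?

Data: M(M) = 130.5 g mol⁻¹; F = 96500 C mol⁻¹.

4

Q = I·t = 4.570 A × 1350.0 s = 6170 C, so n(e⁻) = 6170/96500 = 0.06393 mol.
n(M) deposited = 2.09 / 130.5 = 0.01602 mol.
Electrons per atom = n(e⁻)/n(M) = 0.06393 / 0.01602 = 3.99 ≈ 4, so the ion is M⁴⁺.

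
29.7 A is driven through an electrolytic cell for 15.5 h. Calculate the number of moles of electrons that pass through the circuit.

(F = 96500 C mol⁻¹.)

17.2 mol

Q = I·t = 29.70 A × 55800 s = 1657000 C.
n(e⁻) = Q/F = 1657000 / 96500 = 17.2 mol.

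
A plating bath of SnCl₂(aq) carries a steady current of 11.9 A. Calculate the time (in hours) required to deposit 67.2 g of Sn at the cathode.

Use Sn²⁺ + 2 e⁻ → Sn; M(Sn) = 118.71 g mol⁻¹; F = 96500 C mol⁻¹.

2.55 h

n(Sn) = m/M = 67.2 / 118.71 = 0.5661 mol.
Each Sn atom requires 2 electrons, so n(e⁻) = 2 × 0.5661 = 1.132 mol.
Q = n(e⁻)·F = 1.132 × 96500 = 109300 C.
t = Q/I = 109300 / 11.90 A = 9181 s = 2.55 h.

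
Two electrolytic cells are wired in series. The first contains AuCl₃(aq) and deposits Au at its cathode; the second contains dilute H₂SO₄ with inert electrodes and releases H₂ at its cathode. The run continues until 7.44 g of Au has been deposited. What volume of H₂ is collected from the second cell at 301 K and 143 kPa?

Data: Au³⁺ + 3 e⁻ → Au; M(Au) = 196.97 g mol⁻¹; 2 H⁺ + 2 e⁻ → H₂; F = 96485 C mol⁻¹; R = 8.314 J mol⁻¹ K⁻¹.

0.992 L

n(Au) = 7.44 / 196.97 = 0.03777 mol, so n(e⁻) = 3 × 0.03777 = 0.1133 mol.
The cells are in series, so the same 0.1133 mol of electrons passes through the second cell.
2 H⁺ + 2 e⁻ → H₂ — 2 mol e⁻ per mol H₂, so n(H₂) = 0.1133/2 = 0.05666 mol.
V = nRT/P = (0.05666 × 8.314 × 301) / (143 × 10³) = 9.92 × 10⁻⁴ m³ = 0.992 L.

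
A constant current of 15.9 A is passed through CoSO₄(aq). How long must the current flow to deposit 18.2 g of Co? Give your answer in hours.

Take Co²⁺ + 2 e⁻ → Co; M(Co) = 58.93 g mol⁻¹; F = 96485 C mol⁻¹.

1.04 h

n(Co) = m/M = 18.2 / 58.93 = 0.3088 mol.
Each Co atom requires 2 electrons, so n(e⁻) = 2 × 0.3088 = 0.6177 mol.
Q = n(e⁻)·F = 0.6177 × 96485 = 59600 C.
t = Q/I = 59600 / 15.90 A = 3748 s = 1.04 h.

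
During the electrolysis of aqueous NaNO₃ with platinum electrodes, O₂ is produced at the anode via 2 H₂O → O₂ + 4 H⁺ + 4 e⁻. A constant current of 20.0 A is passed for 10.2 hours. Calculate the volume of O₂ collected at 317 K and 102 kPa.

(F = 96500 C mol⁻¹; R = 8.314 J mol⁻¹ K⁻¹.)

Q = I·t = 20.00 A × 36720 s = 734400 C.
n(e⁻) = Q/F = 734400 / 96500 = 7.610 mol.
4 electrons are transferred per O₂ molecule, so n(O₂) = 7.610 / 4 = 1.903 mol.
V = nRT/P = (1.903 × 8.314 × 317) / (102 × 10³ Pa) = 0.0492 m³ = 49.2 L.

49.2 L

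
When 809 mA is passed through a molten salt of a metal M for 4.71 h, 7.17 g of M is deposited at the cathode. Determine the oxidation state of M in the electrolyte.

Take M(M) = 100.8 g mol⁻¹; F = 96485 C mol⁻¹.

+2

Q = I·t = 0.8090 A × 16956 s = 13720 C, so n(e⁻) = 13720/96485 = 0.1422 mol.
n(M) deposited = 7.17 / 100.8 = 0.07113 mol.
Electrons per atom = n(e⁻)/n(M) = 0.1422 / 0.07113 = 2.00 ≈ 2, so the ion is M²⁺.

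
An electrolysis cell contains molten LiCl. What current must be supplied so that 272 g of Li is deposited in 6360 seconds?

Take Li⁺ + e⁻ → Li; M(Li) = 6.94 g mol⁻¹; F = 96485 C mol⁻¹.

595 A

n(Li) = 272 / 6.94 = 39.19 mol.
n(e⁻) = 1 × 39.19 = 39.19 mol.
Q = n(e⁻)·F = 39.19 × 96485 = 3782000 C.
I = Q/t = 3782000 / 6360.0 s = 595 A.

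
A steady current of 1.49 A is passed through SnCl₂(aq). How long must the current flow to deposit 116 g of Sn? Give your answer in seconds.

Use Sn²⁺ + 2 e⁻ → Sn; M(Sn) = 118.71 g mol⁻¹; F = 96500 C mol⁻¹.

1.27 × 10⁵ s

n(Sn) = m/M = 116 / 118.71 = 0.9772 mol.
Each Sn atom requires 2 electrons, so n(e⁻) = 2 × 0.9772 = 1.954 mol.
Q = n(e⁻)·F = 1.954 × 96500 = 188600 C.
t = Q/I = 188600 / 1.490 A = 126600 s.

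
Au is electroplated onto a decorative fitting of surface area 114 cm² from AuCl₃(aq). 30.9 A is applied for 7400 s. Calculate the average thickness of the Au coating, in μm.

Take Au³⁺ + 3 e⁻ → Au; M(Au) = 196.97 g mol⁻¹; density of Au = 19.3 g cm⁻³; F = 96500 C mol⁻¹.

707 μm

Q = I·t = 30.90 × 7400.0 = 228700 C; n(e⁻) = 2.370 mol.
n(Au) = n(e⁻)/3 = 0.7898 mol, so m = 0.7898 × 196.97 = 155.6 g.
Volume = m/ρ = 155.6 / 19.3 = 8.061 cm³.
Thickness = V/A = 8.061 / 114 = 0.0707 cm = 707 μm.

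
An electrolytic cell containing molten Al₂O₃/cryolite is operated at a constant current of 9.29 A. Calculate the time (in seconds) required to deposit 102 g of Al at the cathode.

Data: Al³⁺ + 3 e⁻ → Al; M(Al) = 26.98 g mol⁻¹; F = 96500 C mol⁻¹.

1.18 × 10⁵ s

n(Al) = m/M = 102 / 26.98 = 3.781 mol.
Each Al atom requires 3 electrons, so n(e⁻) = 3 × 3.781 = 11.34 mol.
Q = n(e⁻)·F = 11.34 × 96500 = 1094000 C.
t = Q/I = 1094000 / 9.290 A = 117800 s.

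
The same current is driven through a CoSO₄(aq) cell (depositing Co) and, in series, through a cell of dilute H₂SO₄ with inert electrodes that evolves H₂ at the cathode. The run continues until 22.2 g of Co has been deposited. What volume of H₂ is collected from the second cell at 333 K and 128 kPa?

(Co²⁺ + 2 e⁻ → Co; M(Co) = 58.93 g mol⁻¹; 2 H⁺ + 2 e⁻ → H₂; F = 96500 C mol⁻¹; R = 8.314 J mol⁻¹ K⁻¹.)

n(Co) = 22.2 / 58.93 = 0.3767 mol, so n(e⁻) = 2 × 0.3767 = 0.7534 mol.
The cells are in series, so the same 0.7534 mol of electrons passes through the second cell.
2 H⁺ + 2 e⁻ → H₂ — 2 mol e⁻ per mol H₂, so n(H₂) = 0.7534/2 = 0.3767 mol.
V = nRT/P = (0.3767 × 8.314 × 333) / (128 × 10³) = 0.00815 m³ = 8.15 L.

8.15 L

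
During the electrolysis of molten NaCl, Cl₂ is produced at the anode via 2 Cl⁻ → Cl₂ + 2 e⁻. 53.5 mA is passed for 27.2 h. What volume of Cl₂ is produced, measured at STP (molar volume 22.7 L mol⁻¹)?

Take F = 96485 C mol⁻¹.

0.616 L

Q = I·t = 0.05350 A × 97920 s = 5239 C.
n(e⁻) = Q/F = 5239 / 96485 = 0.05430 mol.
2 electrons are transferred per Cl₂ molecule, so n(Cl₂) = 0.05430 / 2 = 0.02715 mol.
V = n × V_m = 0.02715 × 22.7 = 0.616 L.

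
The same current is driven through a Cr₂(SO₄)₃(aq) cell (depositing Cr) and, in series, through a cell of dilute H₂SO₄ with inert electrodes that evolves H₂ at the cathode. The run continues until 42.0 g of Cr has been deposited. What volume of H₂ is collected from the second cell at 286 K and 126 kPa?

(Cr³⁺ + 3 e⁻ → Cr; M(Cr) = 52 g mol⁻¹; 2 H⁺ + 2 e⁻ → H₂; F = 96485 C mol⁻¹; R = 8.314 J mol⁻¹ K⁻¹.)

n(Cr) = 42.0 / 52 = 0.8077 mol, so n(e⁻) = 3 × 0.8077 = 2.423 mol.
The cells are in series, so the same 2.423 mol of electrons passes through the second cell.
2 H⁺ + 2 e⁻ → H₂ — 2 mol e⁻ per mol H₂, so n(H₂) = 2.423/2 = 1.212 mol.
V = nRT/P = (1.212 × 8.314 × 286) / (126 × 10³) = 0.0229 m³ = 22.9 L.

22.9 L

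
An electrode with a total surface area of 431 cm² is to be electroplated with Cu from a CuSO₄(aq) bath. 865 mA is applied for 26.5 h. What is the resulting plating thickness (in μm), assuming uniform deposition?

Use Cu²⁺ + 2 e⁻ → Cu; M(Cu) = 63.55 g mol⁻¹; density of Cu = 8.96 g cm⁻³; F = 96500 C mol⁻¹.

Q = I·t = 0.8650 × 95400 = 82520 C; n(e⁻) = 0.8551 mol.
n(Cu) = n(e⁻)/2 = 0.4276 mol, so m = 0.4276 × 63.55 = 27.17 g.
Volume = m/ρ = 27.17 / 8.96 = 3.033 cm³.
Thickness = V/A = 3.033 / 431 = 0.00704 cm = 70.4 μm.

70.4 μm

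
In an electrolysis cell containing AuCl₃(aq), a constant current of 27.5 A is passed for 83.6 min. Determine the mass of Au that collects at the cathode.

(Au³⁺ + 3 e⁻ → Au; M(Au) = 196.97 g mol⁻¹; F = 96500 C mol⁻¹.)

Q = I·t = 27.50 A × 5016.0 s = 137900 C.
n(e⁻) = Q/F = 137900 / 96500 = 1.429 mol.
Au³⁺ + 3 e⁻ → Au, so n(Au) = n(e⁻)/3 = 0.4765 mol.
m = n·M = 0.4765 × 196.97 = 93.9 g.

93.9 g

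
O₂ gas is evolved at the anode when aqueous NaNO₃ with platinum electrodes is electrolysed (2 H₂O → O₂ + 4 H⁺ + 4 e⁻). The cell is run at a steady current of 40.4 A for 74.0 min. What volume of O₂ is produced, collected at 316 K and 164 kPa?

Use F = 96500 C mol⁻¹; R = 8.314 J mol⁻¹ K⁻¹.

7.44 L

Q = I·t = 40.40 A × 4440.0 s = 179400 C.
n(e⁻) = Q/F = 179400 / 96500 = 1.859 mol.
4 electrons are transferred per O₂ molecule, so n(O₂) = 1.859 / 4 = 0.4647 mol.
V = nRT/P = (0.4647 × 8.314 × 316) / (164 × 10³ Pa) = 0.00744 m³ = 7.44 L.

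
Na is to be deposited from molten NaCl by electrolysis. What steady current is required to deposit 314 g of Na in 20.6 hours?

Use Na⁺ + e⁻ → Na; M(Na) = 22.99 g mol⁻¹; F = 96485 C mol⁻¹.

17.8 A

n(Na) = 314 / 22.99 = 13.66 mol.
n(e⁻) = 1 × 13.66 = 13.66 mol.
Q = n(e⁻)·F = 13.66 × 96485 = 1318000 C.
I = Q/t = 1318000 / 74160 s = 17.8 A.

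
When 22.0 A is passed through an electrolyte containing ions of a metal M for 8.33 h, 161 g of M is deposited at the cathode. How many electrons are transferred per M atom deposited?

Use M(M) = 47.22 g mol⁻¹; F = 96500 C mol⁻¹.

2

Q = I·t = 22.00 A × 29988 s = 659700 C, so n(e⁻) = 659700/96500 = 6.837 mol.
n(M) deposited = 161 / 47.22 = 3.410 mol.
Electrons per atom = n(e⁻)/n(M) = 6.837 / 3.410 = 2.01 ≈ 2, so the ion is M²⁺.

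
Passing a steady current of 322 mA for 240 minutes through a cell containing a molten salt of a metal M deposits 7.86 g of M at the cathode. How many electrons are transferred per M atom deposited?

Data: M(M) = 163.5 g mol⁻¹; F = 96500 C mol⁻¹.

1

Q = I·t = 0.3220 A × 14400 s = 4637 C, so n(e⁻) = 4637/96500 = 0.04805 mol.
n(M) deposited = 7.86 / 163.5 = 0.04807 mol.
Electrons per atom = n(e⁻)/n(M) = 0.04805 / 0.04807 = 1.00 ≈ 1, so the ion is M⁺.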